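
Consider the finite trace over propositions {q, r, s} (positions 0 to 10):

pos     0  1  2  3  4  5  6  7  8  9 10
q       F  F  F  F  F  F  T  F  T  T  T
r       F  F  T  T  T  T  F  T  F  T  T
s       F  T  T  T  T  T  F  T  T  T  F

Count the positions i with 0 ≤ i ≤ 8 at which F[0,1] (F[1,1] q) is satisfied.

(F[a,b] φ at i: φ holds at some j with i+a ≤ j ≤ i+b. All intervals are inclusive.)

5

Evaluate at each i in [0,8]:
  i=0: ✗ (none in [0,1])
  i=1: ✗ (none in [1,2])
  i=2: ✗ (none in [2,3])
  i=3: ✗ (none in [3,4])
  i=4: ✓ (witness j=5)
  i=5: ✓ (witness j=5)
  i=6: ✓ (witness j=7)
  i=7: ✓ (witness j=7)
  i=8: ✓ (witness j=8)
Positions where it holds: {4, 5, 6, 7, 8} → 5.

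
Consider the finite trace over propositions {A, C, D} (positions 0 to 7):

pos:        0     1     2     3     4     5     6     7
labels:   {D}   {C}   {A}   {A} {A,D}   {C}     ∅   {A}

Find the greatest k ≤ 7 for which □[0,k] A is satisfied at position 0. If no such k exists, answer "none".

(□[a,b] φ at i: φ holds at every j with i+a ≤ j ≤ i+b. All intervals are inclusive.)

A must hold from j=0 onward; find where it first fails.
  j=0: fails → no k works.

none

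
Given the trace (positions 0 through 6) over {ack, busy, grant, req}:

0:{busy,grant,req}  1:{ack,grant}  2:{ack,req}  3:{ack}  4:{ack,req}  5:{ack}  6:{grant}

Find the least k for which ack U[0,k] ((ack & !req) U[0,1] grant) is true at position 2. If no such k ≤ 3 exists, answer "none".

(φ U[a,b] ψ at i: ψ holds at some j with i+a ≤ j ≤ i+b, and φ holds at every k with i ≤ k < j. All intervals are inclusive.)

Need earliest j ≥ 2 with ((ack & !req) U[0,1] grant), and ack at every k in [2,j-1].
  j=2: rhs fails.
  j=3: rhs fails.
  j=4: rhs fails.
  j=5: rhs holds; lhs holds on [2,4]. k = 3.

3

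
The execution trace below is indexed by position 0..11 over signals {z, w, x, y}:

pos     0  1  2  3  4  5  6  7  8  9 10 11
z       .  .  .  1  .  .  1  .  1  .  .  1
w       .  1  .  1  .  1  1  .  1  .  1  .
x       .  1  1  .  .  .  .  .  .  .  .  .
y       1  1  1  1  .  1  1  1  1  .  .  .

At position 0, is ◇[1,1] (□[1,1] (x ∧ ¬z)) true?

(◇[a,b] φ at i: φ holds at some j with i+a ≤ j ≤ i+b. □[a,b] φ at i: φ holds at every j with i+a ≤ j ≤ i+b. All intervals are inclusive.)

Yes

Check □[1,1] (x ∧ ¬z) at each j in [1,1]:
  j=1: holds on [2,2]
Found at j=1 → formula holds.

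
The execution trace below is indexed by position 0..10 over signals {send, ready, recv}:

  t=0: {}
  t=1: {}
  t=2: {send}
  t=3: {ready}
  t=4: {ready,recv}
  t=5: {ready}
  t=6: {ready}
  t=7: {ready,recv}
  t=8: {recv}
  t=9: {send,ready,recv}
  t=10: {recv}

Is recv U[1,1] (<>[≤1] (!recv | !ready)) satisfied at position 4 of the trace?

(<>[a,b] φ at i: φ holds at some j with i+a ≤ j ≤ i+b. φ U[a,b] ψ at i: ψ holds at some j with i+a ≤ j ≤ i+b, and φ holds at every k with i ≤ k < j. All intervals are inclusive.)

Need some j in [5,5] with <>[≤1] (!recv | !ready), and recv at every k in [4,j-1].
  j=5: <>[≤1] (!recv | !ready) holds; recv holds at every k in [4,4] → satisfied.

True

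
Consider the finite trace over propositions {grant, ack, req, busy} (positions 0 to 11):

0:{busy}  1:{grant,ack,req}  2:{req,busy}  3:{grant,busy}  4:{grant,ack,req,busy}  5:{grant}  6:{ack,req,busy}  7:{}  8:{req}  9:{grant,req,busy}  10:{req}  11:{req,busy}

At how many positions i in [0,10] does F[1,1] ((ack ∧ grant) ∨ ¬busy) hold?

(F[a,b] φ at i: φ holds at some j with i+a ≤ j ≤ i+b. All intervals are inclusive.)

Evaluate at each i in [0,10]:
  i=0: ✓ (witness j=1)
  i=1: ✗ (none in [2,2])
  i=2: ✗ (none in [3,3])
  i=3: ✓ (witness j=4)
  i=4: ✓ (witness j=5)
  i=5: ✗ (none in [6,6])
  i=6: ✓ (witness j=7)
  i=7: ✓ (witness j=8)
  i=8: ✗ (none in [9,9])
  i=9: ✓ (witness j=10)
  i=10: ✗ (none in [11,11])
Positions where it holds: {0, 3, 4, 6, 7, 9} → 6.

6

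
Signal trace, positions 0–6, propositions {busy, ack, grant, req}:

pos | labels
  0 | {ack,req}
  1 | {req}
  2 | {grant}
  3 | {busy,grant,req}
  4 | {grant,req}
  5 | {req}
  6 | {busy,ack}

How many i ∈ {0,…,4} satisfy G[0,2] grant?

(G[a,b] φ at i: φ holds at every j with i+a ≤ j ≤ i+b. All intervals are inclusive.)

Evaluate at each i in [0,4]:
  i=0: ✗ (fails at j=0)
  i=1: ✗ (fails at j=1)
  i=2: ✓ (all of [2,4])
  i=3: ✗ (fails at j=5)
  i=4: ✗ (fails at j=5)
Positions where it holds: {2} → 1.

1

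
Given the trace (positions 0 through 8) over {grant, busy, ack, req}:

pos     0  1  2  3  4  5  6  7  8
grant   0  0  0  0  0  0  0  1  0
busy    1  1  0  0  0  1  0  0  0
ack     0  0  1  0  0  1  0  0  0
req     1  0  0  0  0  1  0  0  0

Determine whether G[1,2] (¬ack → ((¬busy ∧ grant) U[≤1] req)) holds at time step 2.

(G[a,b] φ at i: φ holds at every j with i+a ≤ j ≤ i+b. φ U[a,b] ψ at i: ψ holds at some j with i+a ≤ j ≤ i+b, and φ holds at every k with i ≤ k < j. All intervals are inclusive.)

Check (¬ack → ((¬busy ∧ grant) U[≤1] req)) at every j in [3,4]:
  j=3: antecedent true; consequent fails → ✗
  j=4: antecedent true; consequent fails → ✗
Fails at j=3 → formula fails.

No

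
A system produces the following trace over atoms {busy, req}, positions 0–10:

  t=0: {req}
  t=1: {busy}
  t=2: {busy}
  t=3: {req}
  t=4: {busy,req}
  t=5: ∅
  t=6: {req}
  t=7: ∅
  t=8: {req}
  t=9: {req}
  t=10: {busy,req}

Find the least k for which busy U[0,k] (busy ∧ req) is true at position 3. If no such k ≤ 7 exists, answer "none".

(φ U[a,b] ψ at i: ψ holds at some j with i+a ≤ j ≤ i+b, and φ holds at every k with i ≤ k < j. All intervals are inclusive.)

Need earliest j ≥ 3 with (busy ∧ req), and busy at every k in [3,j-1].
  j=3: rhs fails.
  j=4: rhs holds but lhs fails at k=3.
  j=5: rhs fails.
  j=6: rhs fails.
  j=7: rhs fails.
  j=8: rhs fails.
  j=9: rhs fails.
  j=10: rhs holds but lhs fails at k=3.
No witness within the range → none.

none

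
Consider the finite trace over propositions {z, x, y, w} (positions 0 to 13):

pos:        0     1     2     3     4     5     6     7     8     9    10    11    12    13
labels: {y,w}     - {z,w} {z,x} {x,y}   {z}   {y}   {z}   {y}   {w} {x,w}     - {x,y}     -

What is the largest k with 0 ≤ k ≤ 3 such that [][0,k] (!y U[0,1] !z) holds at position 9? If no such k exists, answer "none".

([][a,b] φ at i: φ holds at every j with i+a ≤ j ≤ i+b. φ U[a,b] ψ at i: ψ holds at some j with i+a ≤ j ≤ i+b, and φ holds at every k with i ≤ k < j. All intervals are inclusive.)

(!y U[0,1] !z) must hold from j=9 onward; find where it first fails.
  j=9: holds
  j=10: holds
  j=11: holds
  j=12: holds
Holds through j=12; largest k = 3.

3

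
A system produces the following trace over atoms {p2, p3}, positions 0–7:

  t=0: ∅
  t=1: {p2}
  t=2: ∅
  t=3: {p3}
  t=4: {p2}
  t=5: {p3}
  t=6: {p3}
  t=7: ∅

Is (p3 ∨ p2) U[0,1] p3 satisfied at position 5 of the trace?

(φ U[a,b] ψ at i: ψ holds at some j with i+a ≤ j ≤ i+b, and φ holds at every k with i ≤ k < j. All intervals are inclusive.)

Need some j in [5,6] with p3, and (p3 ∨ p2) at every k in [5,j-1].
  j=5: p3 holds; no prefix to check → satisfied.

Yes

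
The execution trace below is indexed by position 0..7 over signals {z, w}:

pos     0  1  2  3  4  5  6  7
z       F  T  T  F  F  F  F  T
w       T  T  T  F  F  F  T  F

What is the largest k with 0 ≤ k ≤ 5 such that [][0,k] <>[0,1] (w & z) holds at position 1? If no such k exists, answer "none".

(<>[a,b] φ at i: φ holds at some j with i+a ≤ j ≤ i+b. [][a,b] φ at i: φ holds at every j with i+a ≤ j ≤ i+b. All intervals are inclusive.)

<>[0,1] (w & z) must hold from j=1 onward; find where it first fails.
  j=1: holds
  j=2: holds
  j=3: fails
Holds on [1,2], so largest k = 1.

1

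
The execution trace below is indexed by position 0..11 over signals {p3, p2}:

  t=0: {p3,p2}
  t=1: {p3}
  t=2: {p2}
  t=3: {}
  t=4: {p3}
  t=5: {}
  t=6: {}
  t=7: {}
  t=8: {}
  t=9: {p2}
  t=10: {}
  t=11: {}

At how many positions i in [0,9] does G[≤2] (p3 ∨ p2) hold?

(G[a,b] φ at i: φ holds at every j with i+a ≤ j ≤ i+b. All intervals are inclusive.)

Evaluate at each i in [0,9]:
  i=0: ✓ (all of [0,2])
  i=1: ✗ (fails at j=3)
  i=2: ✗ (fails at j=3)
  i=3: ✗ (fails at j=3)
  i=4: ✗ (fails at j=5)
  i=5: ✗ (fails at j=5)
  i=6: ✗ (fails at j=6)
  i=7: ✗ (fails at j=7)
  i=8: ✗ (fails at j=8)
  i=9: ✗ (fails at j=10)
Positions where it holds: {0} → 1.

1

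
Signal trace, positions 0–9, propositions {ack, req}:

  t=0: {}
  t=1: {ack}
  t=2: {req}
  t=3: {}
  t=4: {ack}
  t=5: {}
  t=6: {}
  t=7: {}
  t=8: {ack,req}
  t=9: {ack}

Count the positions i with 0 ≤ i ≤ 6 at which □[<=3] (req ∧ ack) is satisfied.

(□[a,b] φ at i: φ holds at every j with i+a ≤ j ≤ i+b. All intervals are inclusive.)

Evaluate at each i in [0,6]:
  i=0: ✗ (fails at j=0)
  i=1: ✗ (fails at j=1)
  i=2: ✗ (fails at j=2)
  i=3: ✗ (fails at j=3)
  i=4: ✗ (fails at j=4)
  i=5: ✗ (fails at j=5)
  i=6: ✗ (fails at j=6)
Positions where it holds: {} → 0.

0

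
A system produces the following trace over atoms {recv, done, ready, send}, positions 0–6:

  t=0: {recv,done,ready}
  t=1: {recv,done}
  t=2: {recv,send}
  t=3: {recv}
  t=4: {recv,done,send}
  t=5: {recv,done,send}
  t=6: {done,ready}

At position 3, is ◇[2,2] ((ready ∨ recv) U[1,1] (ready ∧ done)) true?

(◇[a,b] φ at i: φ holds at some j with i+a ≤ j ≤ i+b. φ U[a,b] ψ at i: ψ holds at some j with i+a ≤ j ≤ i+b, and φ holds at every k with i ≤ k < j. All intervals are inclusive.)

Check ((ready ∨ recv) U[1,1] (ready ∧ done)) at each j in [5,5]:
  j=5: holds
Found at j=5 → formula holds.

Yes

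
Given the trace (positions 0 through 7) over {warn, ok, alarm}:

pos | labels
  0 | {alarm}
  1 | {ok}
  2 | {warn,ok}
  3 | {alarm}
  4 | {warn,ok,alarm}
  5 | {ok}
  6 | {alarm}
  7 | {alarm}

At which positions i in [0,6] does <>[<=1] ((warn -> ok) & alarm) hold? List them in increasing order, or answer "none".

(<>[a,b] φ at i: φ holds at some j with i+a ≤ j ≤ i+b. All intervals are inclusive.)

0, 2, 3, 4, 5, 6

Evaluate at each i in [0,6]:
  i=0: ✓ (witness j=0)
  i=1: ✗ (none in [1,2])
  i=2: ✓ (witness j=3)
  i=3: ✓ (witness j=3)
  i=4: ✓ (witness j=4)
  i=5: ✓ (witness j=6)
  i=6: ✓ (witness j=6)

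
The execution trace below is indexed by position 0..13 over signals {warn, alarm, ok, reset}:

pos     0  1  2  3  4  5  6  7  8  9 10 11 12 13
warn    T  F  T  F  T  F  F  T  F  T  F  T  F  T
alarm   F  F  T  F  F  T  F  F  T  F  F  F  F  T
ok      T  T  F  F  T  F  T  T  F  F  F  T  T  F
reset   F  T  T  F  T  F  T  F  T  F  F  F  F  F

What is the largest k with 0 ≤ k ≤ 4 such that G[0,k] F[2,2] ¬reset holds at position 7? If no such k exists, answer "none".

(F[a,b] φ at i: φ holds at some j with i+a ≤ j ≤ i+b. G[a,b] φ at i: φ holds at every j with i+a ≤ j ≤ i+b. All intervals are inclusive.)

F[2,2] ¬reset must hold from j=7 onward; find where it first fails.
  j=7: holds
  j=8: holds
  j=9: holds
  j=10: holds
  j=11: holds
Holds through j=11; largest k = 4.

4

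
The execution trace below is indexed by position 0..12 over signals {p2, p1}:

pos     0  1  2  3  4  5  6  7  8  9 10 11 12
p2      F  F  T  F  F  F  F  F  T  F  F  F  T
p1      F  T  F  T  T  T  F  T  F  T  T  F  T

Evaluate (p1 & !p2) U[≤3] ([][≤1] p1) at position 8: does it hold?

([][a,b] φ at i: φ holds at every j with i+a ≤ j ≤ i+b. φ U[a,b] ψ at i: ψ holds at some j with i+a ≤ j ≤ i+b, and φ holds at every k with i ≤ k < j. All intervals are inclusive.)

No

Need some j in [8,11] with [][≤1] p1, and (p1 & !p2) at every k in [8,j-1].
  j=8: [][≤1] p1 — fails at 8.
  j=9: [][≤1] p1 holds, but (p1 & !p2) fails at k=8 → not this j.
  j=10: [][≤1] p1 — fails at 11.
  j=11: [][≤1] p1 — fails at 11.
No j in the window works → until fails.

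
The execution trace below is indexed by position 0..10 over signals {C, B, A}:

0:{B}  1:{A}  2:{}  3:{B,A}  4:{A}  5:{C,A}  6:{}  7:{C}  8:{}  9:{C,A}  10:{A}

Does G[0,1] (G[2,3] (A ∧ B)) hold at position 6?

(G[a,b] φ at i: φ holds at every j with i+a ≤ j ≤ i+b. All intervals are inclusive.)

Does not hold

Check G[2,3] (A ∧ B) at every j in [6,7]:
  j=6: fails at 8
  j=7: fails at 9
Fails at j=6 → formula fails.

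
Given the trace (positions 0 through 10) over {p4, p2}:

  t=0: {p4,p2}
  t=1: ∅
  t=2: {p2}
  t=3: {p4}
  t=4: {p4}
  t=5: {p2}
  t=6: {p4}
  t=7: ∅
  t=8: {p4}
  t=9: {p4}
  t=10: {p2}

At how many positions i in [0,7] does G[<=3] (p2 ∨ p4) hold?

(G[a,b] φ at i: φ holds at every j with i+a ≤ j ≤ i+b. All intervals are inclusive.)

Evaluate at each i in [0,7]:
  i=0: ✗ (fails at j=1)
  i=1: ✗ (fails at j=1)
  i=2: ✓ (all of [2,5])
  i=3: ✓ (all of [3,6])
  i=4: ✗ (fails at j=7)
  i=5: ✗ (fails at j=7)
  i=6: ✗ (fails at j=7)
  i=7: ✗ (fails at j=7)
Positions where it holds: {2, 3} → 2.

2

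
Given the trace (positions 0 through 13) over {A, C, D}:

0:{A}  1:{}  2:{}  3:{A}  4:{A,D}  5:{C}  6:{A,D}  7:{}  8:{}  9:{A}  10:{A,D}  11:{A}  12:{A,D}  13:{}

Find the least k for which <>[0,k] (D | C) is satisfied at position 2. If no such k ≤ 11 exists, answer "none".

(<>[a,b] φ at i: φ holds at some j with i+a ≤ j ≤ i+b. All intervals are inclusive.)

2

Scan j = 2,3,… for (D | C):
  j=2: fails
  j=3: fails
  j=4: holds
First hit at j=4, so smallest k = 4-2 = 2.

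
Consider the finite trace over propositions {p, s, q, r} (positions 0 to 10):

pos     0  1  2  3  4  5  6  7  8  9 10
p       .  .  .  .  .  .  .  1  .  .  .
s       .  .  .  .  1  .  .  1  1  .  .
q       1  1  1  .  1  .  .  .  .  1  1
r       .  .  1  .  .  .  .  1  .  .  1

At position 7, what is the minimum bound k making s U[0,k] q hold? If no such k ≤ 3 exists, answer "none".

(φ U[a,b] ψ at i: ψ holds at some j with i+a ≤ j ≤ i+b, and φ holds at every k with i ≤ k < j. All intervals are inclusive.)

Need earliest j ≥ 7 with q, and s at every k in [7,j-1].
  j=7: rhs fails.
  j=8: rhs fails.
  j=9: rhs holds; lhs holds on [7,8]. k = 2.

2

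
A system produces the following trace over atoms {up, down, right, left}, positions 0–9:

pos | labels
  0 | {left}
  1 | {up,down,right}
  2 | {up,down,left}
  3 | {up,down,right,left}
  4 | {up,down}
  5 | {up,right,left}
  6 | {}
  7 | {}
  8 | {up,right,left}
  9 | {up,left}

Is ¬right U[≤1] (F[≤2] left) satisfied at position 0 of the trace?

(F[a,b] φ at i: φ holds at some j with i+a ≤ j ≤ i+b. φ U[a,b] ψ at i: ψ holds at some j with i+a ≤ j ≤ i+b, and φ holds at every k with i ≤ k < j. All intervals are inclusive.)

Need some j in [0,1] with F[≤2] left, and ¬right at every k in [0,j-1].
  j=0: F[≤2] left holds; no prefix to check → satisfied.

Holds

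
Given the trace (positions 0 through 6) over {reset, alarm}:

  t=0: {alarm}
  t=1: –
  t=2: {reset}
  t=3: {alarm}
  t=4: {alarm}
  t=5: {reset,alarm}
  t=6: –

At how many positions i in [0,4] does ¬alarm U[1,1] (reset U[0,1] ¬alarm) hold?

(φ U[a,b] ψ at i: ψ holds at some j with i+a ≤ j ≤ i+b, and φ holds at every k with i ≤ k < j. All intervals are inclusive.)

Evaluate at each i in [0,4]:
  i=0: ✗ (lhs fails at k=0 before rhs at j=1)
  i=1: ✓ (rhs at j=2; lhs holds on [1,1])
  i=2: ✗ (no rhs in [3,3])
  i=3: ✗ (no rhs in [4,4])
  i=4: ✗ (lhs fails at k=4 before rhs at j=5)
Positions where it holds: {1} → 1.

1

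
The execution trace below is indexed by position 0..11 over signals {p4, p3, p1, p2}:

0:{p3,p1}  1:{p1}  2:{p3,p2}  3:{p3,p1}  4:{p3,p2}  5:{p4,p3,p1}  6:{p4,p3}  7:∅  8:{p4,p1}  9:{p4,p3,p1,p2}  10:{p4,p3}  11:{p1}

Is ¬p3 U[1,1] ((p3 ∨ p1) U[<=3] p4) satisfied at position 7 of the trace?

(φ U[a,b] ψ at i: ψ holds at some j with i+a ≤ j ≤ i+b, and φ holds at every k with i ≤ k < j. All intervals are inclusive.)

Need some j in [8,8] with ((p3 ∨ p1) U[<=3] p4), and ¬p3 at every k in [7,j-1].
  j=8: ((p3 ∨ p1) U[<=3] p4) holds; ¬p3 holds at every k in [7,7] → satisfied.

True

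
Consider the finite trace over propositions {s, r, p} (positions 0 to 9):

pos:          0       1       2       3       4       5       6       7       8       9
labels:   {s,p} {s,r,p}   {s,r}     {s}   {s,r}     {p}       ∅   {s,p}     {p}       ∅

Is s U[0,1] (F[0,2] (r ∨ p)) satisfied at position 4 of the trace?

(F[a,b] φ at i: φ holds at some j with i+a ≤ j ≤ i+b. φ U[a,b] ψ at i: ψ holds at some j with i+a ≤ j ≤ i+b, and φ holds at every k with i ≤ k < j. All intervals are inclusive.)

Holds

Need some j in [4,5] with F[0,2] (r ∨ p), and s at every k in [4,j-1].
  j=4: F[0,2] (r ∨ p) holds; no prefix to check → satisfied.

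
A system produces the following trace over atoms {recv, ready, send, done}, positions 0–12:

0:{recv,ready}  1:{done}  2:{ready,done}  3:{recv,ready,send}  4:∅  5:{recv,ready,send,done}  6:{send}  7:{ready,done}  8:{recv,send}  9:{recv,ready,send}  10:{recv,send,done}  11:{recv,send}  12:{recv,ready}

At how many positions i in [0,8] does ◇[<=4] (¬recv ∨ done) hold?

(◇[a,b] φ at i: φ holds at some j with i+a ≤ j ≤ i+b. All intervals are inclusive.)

Evaluate at each i in [0,8]:
  i=0: ✓ (witness j=1)
  i=1: ✓ (witness j=1)
  i=2: ✓ (witness j=2)
  i=3: ✓ (witness j=4)
  i=4: ✓ (witness j=4)
  i=5: ✓ (witness j=5)
  i=6: ✓ (witness j=6)
  i=7: ✓ (witness j=7)
  i=8: ✓ (witness j=10)
Positions where it holds: {0, 1, 2, 3, 4, 5, 6, 7, 8} → 9.

9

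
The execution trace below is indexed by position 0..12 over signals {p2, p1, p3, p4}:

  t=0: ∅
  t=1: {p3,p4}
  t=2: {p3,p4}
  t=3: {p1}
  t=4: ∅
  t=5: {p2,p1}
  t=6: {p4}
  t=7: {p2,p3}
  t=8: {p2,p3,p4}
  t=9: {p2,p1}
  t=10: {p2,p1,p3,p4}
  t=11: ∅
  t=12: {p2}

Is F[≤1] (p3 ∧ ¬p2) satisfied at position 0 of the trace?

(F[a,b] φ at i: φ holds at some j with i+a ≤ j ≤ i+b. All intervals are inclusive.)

Check (p3 ∧ ¬p2) at each j in [0,1]:
  j=0: false
  j=1: true
Found at j=1 → formula holds.

Yes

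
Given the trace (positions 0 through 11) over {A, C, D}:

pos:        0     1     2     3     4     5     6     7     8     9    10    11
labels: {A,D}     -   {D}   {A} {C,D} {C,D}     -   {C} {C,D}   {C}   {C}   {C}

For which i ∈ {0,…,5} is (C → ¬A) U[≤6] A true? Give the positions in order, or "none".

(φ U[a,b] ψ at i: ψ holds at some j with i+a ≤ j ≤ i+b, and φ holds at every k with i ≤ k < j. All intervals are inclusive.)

0, 1, 2, 3

Evaluate at each i in [0,5]:
  i=0: ✓ (rhs at j=0)
  i=1: ✓ (rhs at j=3; lhs holds on [1,2])
  i=2: ✓ (rhs at j=3; lhs holds on [2,2])
  i=3: ✓ (rhs at j=3)
  i=4: ✗ (no rhs in [4,10])
  i=5: ✗ (no rhs in [5,11])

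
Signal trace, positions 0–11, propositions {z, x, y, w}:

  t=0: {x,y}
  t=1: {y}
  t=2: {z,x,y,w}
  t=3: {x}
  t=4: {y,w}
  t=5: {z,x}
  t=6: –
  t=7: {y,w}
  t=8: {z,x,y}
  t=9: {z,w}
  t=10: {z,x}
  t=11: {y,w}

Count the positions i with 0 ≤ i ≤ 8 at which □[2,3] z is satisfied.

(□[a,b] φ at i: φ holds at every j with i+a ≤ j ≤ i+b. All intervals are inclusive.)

Evaluate at each i in [0,8]:
  i=0: ✗ (fails at j=3)
  i=1: ✗ (fails at j=3)
  i=2: ✗ (fails at j=4)
  i=3: ✗ (fails at j=6)
  i=4: ✗ (fails at j=6)
  i=5: ✗ (fails at j=7)
  i=6: ✓ (all of [8,9])
  i=7: ✓ (all of [9,10])
  i=8: ✗ (fails at j=11)
Positions where it holds: {6, 7} → 2.

2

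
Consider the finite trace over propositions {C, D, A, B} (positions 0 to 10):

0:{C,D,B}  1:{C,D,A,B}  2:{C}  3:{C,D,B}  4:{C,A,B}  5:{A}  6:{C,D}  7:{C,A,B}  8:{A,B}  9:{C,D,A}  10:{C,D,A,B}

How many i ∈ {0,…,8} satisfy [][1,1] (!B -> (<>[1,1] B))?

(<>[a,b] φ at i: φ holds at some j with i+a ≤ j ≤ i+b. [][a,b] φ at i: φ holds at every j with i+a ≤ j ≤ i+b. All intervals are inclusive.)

8

Evaluate at each i in [0,8]:
  i=0: ✓ (all of [1,1])
  i=1: ✓ (all of [2,2])
  i=2: ✓ (all of [3,3])
  i=3: ✓ (all of [4,4])
  i=4: ✗ (fails at j=5)
  i=5: ✓ (all of [6,6])
  i=6: ✓ (all of [7,7])
  i=7: ✓ (all of [8,8])
  i=8: ✓ (all of [9,9])
Positions where it holds: {0, 1, 2, 3, 5, 6, 7, 8} → 8.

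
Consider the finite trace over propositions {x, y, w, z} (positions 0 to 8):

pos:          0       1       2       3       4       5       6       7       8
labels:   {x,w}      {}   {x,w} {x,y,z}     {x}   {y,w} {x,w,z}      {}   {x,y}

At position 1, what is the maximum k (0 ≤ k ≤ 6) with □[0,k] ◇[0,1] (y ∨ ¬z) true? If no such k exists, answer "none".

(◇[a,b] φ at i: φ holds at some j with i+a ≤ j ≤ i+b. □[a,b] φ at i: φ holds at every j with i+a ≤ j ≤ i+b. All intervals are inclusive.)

◇[0,1] (y ∨ ¬z) must hold from j=1 onward; find where it first fails.
  j=1: holds
  j=2: holds
  j=3: holds
  j=4: holds
  j=5: holds
  j=6: holds
  j=7: holds
Holds through j=7; largest k = 6.

6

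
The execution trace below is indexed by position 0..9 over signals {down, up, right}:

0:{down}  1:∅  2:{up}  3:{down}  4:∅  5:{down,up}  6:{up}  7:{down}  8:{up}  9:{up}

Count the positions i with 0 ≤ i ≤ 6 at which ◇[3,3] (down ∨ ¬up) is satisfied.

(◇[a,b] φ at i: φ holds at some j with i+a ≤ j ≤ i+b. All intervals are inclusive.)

Evaluate at each i in [0,6]:
  i=0: ✓ (witness j=3)
  i=1: ✓ (witness j=4)
  i=2: ✓ (witness j=5)
  i=3: ✗ (none in [6,6])
  i=4: ✓ (witness j=7)
  i=5: ✗ (none in [8,8])
  i=6: ✗ (none in [9,9])
Positions where it holds: {0, 1, 2, 4} → 4.

4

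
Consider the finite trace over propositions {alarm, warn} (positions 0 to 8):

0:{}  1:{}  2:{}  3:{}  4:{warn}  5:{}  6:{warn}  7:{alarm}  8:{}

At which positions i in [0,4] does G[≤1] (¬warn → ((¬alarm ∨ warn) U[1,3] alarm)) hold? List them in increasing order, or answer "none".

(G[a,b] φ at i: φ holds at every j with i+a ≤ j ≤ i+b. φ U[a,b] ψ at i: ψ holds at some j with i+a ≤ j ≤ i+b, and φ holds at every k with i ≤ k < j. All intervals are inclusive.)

Evaluate at each i in [0,4]:
  i=0: ✗ (fails at j=0)
  i=1: ✗ (fails at j=1)
  i=2: ✗ (fails at j=2)
  i=3: ✗ (fails at j=3)
  i=4: ✓ (all of [4,5])

4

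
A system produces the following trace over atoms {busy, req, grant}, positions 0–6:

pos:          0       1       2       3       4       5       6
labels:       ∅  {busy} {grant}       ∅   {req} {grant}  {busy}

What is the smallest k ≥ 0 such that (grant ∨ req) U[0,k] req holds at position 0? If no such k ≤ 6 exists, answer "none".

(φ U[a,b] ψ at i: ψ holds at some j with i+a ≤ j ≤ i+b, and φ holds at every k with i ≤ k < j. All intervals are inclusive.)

none

Need earliest j ≥ 0 with req, and (grant ∨ req) at every k in [0,j-1].
  j=0: rhs fails.
  j=1: rhs fails.
  j=2: rhs fails.
  j=3: rhs fails.
  j=4: rhs holds but lhs fails at k=0.
  j=5: rhs fails.
  j=6: rhs fails.
No witness within the range → none.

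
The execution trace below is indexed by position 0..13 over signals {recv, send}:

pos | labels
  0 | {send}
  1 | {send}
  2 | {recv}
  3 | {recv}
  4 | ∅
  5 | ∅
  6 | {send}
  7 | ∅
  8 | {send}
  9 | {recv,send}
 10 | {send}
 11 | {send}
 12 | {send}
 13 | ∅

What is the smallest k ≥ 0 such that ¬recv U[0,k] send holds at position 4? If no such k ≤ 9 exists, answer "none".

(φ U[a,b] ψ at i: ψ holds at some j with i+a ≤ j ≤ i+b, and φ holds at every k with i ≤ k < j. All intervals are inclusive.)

Need earliest j ≥ 4 with send, and ¬recv at every k in [4,j-1].
  j=4: rhs fails.
  j=5: rhs fails.
  j=6: rhs holds; lhs holds on [4,5]. k = 2.

2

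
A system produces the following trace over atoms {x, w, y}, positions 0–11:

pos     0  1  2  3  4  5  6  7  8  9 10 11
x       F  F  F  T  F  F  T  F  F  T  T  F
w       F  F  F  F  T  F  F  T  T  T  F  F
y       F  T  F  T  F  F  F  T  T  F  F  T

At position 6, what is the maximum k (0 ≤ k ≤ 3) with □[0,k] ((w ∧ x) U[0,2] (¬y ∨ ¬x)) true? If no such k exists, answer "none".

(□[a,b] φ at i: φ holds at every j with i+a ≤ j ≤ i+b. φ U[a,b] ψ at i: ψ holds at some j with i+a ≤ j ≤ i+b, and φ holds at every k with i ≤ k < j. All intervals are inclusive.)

((w ∧ x) U[0,2] (¬y ∨ ¬x)) must hold from j=6 onward; find where it first fails.
  j=6: holds
  j=7: holds
  j=8: holds
  j=9: holds
Holds through j=9; largest k = 3.

3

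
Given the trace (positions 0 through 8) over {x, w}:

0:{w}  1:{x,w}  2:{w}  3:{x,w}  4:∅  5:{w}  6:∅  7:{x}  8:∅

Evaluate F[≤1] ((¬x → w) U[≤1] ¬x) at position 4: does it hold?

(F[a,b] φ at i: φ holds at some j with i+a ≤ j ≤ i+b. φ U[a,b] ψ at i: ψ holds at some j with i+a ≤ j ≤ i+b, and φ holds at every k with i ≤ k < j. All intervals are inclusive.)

Yes

Check ((¬x → w) U[≤1] ¬x) at each j in [4,5]:
  j=4: holds
  j=5: holds
Found at j=4 → formula holds.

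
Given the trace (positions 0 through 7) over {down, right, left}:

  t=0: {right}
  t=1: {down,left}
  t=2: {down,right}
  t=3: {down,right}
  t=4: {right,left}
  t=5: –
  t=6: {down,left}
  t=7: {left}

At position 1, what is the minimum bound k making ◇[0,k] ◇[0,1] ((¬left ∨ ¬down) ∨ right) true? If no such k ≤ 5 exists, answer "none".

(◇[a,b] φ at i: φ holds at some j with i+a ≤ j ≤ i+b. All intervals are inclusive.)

Scan j = 1,2,… for ◇[0,1] ((¬left ∨ ¬down) ∨ right):
  j=1: holds
First hit at j=1, so smallest k = 1-1 = 0.

0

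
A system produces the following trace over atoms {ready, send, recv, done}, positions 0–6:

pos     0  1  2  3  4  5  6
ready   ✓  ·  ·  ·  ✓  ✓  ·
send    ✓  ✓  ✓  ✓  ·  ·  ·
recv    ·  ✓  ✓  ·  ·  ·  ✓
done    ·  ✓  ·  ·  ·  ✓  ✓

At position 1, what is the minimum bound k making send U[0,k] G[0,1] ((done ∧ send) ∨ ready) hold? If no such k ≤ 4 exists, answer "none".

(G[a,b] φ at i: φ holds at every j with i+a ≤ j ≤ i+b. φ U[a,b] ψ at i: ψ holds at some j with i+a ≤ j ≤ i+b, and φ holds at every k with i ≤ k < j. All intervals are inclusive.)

Need earliest j ≥ 1 with G[0,1] ((done ∧ send) ∨ ready), and send at every k in [1,j-1].
  j=1: rhs fails.
  j=2: rhs fails.
  j=3: rhs fails.
  j=4: rhs holds; lhs holds on [1,3]. k = 3.

3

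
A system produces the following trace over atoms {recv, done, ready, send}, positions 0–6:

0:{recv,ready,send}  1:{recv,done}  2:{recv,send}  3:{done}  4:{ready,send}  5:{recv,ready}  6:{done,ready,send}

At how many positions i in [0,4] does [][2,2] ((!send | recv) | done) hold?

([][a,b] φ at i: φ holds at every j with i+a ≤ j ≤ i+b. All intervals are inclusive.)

Evaluate at each i in [0,4]:
  i=0: ✓ (all of [2,2])
  i=1: ✓ (all of [3,3])
  i=2: ✗ (fails at j=4)
  i=3: ✓ (all of [5,5])
  i=4: ✓ (all of [6,6])
Positions where it holds: {0, 1, 3, 4} → 4.

4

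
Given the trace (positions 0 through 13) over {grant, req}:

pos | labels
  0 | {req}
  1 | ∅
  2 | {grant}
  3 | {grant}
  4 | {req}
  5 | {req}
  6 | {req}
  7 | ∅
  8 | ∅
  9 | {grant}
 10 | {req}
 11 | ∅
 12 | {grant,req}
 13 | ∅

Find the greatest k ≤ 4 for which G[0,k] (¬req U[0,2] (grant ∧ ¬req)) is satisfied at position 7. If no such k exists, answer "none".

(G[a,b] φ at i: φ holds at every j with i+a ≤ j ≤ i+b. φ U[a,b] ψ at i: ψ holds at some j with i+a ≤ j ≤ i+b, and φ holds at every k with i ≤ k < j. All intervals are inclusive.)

2

(¬req U[0,2] (grant ∧ ¬req)) must hold from j=7 onward; find where it first fails.
  j=7: holds
  j=8: holds
  j=9: holds
  j=10: fails
Holds on [7,9], so largest k = 2.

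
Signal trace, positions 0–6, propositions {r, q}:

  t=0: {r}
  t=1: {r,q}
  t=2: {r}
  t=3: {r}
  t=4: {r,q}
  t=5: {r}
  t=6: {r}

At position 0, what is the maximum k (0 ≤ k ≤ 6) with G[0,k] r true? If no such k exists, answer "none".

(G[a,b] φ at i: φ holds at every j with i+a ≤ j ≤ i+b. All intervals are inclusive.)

6

r must hold from j=0 onward; find where it first fails.
  j=0: holds
  j=1: holds
  j=2: holds
  j=3: holds
  j=4: holds
  j=5: holds
  j=6: holds
Holds through j=6; largest k = 6.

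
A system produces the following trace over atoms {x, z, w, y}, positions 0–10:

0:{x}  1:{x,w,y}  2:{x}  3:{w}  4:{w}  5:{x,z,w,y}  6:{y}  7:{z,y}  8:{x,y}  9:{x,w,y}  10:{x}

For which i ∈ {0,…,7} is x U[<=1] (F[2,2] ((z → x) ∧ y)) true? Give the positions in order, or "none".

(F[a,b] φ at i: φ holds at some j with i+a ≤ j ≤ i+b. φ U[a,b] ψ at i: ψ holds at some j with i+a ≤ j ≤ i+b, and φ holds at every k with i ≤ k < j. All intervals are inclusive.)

Evaluate at each i in [0,7]:
  i=0: ✗ (no rhs in [0,1])
  i=1: ✗ (no rhs in [1,2])
  i=2: ✓ (rhs at j=3; lhs holds on [2,2])
  i=3: ✓ (rhs at j=3)
  i=4: ✓ (rhs at j=4)
  i=5: ✓ (rhs at j=6; lhs holds on [5,5])
  i=6: ✓ (rhs at j=6)
  i=7: ✓ (rhs at j=7)

2, 3, 4, 5, 6, 7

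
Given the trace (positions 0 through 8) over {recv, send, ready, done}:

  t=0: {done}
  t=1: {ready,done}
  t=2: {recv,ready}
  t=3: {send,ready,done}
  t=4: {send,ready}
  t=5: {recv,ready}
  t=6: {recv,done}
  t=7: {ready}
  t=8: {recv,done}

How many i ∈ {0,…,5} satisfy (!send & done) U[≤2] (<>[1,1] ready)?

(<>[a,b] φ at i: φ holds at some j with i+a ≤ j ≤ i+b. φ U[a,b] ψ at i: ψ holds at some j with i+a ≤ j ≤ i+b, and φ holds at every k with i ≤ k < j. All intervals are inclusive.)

5

Evaluate at each i in [0,5]:
  i=0: ✓ (rhs at j=0)
  i=1: ✓ (rhs at j=1)
  i=2: ✓ (rhs at j=2)
  i=3: ✓ (rhs at j=3)
  i=4: ✓ (rhs at j=4)
  i=5: ✗ (lhs fails at k=5 before rhs at j=6)
Positions where it holds: {0, 1, 2, 3, 4} → 5.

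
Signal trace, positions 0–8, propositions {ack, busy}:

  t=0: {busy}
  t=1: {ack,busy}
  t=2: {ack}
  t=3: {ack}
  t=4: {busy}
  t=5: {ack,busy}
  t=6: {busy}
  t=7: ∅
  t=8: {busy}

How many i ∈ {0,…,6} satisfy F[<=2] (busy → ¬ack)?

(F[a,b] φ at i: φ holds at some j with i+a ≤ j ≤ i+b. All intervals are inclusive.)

Evaluate at each i in [0,6]:
  i=0: ✓ (witness j=0)
  i=1: ✓ (witness j=2)
  i=2: ✓ (witness j=2)
  i=3: ✓ (witness j=3)
  i=4: ✓ (witness j=4)
  i=5: ✓ (witness j=6)
  i=6: ✓ (witness j=6)
Positions where it holds: {0, 1, 2, 3, 4, 5, 6} → 7.

7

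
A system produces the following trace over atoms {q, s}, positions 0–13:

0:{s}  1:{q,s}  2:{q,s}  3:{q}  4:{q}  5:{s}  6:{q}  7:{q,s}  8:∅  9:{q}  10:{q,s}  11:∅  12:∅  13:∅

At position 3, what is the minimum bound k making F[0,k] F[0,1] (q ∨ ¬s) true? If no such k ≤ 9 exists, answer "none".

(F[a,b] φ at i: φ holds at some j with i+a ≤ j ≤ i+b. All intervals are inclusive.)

0

Scan j = 3,4,… for F[0,1] (q ∨ ¬s):
  j=3: holds
First hit at j=3, so smallest k = 3-3 = 0.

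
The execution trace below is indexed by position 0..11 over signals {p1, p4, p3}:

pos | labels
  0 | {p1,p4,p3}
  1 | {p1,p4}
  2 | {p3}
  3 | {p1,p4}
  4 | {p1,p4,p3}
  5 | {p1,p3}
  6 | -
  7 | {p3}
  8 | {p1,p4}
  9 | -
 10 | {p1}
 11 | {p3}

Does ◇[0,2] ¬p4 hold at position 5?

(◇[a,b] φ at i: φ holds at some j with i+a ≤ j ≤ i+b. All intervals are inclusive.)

Yes

Check ¬p4 at each j in [5,7]:
  j=5: true
  j=6: true
  j=7: true
Found at j=5 → formula holds.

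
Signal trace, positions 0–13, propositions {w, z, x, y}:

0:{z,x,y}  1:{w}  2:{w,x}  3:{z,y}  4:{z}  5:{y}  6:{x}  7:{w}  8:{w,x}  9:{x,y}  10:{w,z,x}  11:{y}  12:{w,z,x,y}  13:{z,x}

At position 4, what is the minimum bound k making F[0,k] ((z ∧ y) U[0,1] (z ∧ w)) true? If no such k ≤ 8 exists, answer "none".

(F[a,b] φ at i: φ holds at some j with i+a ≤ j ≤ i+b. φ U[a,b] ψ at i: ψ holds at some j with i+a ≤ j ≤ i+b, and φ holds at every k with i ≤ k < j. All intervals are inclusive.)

6

Scan j = 4,5,… for ((z ∧ y) U[0,1] (z ∧ w)):
  j=4: fails
  j=5: fails
  j=6: fails
  j=7: fails
  j=8: fails
  j=9: fails
  j=10: holds
First hit at j=10, so smallest k = 10-4 = 6.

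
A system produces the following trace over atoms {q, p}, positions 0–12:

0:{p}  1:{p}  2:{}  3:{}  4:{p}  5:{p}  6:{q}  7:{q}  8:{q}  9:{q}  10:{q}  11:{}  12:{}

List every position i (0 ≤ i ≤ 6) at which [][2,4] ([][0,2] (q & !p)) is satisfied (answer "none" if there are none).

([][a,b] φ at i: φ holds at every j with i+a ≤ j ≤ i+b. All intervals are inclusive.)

Evaluate at each i in [0,6]:
  i=0: ✗ (fails at j=2)
  i=1: ✗ (fails at j=3)
  i=2: ✗ (fails at j=4)
  i=3: ✗ (fails at j=5)
  i=4: ✓ (all of [6,8])
  i=5: ✗ (fails at j=9)
  i=6: ✗ (fails at j=9)

4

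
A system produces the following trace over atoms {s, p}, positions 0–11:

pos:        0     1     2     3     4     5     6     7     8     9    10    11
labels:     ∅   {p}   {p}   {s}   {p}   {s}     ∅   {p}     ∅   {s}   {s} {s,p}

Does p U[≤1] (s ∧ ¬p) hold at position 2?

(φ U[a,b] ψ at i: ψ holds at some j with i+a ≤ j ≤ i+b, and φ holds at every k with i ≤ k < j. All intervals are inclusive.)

Need some j in [2,3] with (s ∧ ¬p), and p at every k in [2,j-1].
  j=2: (s ∧ ¬p) false.
  j=3: (s ∧ ¬p) holds; p holds at every k in [2,2] → satisfied.

Holds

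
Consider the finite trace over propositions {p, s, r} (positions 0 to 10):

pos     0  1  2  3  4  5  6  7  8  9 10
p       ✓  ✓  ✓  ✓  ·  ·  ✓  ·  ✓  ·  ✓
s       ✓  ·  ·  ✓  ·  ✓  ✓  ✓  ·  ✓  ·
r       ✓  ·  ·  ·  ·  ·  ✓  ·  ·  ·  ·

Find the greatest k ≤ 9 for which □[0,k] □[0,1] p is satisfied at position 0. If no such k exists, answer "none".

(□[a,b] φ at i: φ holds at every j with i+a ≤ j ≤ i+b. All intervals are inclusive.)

2

□[0,1] p must hold from j=0 onward; find where it first fails.
  j=0: holds
  j=1: holds
  j=2: holds
  j=3: fails
Holds on [0,2], so largest k = 2.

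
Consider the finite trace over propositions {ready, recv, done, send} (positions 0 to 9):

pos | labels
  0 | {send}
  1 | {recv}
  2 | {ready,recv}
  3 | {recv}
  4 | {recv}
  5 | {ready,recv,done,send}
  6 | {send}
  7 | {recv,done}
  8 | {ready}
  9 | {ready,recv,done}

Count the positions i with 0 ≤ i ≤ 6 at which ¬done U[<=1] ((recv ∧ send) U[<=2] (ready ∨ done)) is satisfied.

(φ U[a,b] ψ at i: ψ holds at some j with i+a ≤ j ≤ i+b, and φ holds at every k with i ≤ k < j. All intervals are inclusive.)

Evaluate at each i in [0,6]:
  i=0: ✗ (no rhs in [0,1])
  i=1: ✓ (rhs at j=2; lhs holds on [1,1])
  i=2: ✓ (rhs at j=2)
  i=3: ✗ (no rhs in [3,4])
  i=4: ✓ (rhs at j=5; lhs holds on [4,4])
  i=5: ✓ (rhs at j=5)
  i=6: ✓ (rhs at j=7; lhs holds on [6,6])
Positions where it holds: {1, 2, 4, 5, 6} → 5.

5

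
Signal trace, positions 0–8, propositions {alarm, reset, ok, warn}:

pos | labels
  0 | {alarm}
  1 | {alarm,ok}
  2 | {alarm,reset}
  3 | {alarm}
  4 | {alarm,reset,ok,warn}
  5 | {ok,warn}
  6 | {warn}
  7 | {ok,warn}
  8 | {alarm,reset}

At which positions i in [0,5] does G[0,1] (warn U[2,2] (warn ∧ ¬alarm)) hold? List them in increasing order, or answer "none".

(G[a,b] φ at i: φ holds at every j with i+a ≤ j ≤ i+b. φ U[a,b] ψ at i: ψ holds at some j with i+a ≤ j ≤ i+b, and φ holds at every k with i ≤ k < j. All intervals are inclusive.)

Evaluate at each i in [0,5]:
  i=0: ✗ (fails at j=0)
  i=1: ✗ (fails at j=1)
  i=2: ✗ (fails at j=2)
  i=3: ✗ (fails at j=3)
  i=4: ✓ (all of [4,5])
  i=5: ✗ (fails at j=6)

4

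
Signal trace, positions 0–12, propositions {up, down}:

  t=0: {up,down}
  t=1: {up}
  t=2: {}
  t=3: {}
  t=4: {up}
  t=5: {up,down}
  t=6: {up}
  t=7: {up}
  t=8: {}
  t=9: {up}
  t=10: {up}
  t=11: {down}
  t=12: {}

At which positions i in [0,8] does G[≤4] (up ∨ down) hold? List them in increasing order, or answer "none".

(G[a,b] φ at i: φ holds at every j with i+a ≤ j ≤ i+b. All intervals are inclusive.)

none

Evaluate at each i in [0,8]:
  i=0: ✗ (fails at j=2)
  i=1: ✗ (fails at j=2)
  i=2: ✗ (fails at j=2)
  i=3: ✗ (fails at j=3)
  i=4: ✗ (fails at j=8)
  i=5: ✗ (fails at j=8)
  i=6: ✗ (fails at j=8)
  i=7: ✗ (fails at j=8)
  i=8: ✗ (fails at j=8)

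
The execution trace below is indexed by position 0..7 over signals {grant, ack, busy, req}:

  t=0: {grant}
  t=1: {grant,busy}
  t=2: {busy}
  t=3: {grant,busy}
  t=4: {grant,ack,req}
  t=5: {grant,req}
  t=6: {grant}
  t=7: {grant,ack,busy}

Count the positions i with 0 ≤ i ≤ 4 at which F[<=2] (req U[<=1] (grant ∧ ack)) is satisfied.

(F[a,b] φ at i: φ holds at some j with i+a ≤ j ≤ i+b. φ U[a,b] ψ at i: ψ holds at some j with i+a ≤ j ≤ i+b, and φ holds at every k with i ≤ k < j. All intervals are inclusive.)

3

Evaluate at each i in [0,4]:
  i=0: ✗ (none in [0,2])
  i=1: ✗ (none in [1,3])
  i=2: ✓ (witness j=4)
  i=3: ✓ (witness j=4)
  i=4: ✓ (witness j=4)
Positions where it holds: {2, 3, 4} → 3.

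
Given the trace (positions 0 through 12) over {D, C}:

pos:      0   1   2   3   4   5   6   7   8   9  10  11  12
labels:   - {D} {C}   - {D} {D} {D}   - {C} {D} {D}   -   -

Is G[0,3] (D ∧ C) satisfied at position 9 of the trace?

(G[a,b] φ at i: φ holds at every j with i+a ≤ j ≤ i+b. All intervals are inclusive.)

Check (D ∧ C) at every j in [9,12]:
  j=9: false
  j=10: false
  j=11: false
  j=12: false
Fails at j=9 → formula fails.

Does not hold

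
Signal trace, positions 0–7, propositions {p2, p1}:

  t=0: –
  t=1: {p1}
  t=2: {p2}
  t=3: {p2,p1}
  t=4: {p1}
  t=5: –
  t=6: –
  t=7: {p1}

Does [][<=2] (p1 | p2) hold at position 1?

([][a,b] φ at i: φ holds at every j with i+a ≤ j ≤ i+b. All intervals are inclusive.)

Holds

Check (p1 | p2) at every j in [1,3]:
  j=1: true
  j=2: true
  j=3: true
All positions satisfy it → formula holds.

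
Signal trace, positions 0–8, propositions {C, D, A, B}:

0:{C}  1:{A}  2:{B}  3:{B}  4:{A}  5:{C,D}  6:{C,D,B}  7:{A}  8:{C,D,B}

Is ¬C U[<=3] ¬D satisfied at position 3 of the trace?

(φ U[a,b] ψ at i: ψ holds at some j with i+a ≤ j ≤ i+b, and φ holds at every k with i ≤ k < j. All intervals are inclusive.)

Need some j in [3,6] with ¬D, and ¬C at every k in [3,j-1].
  j=3: ¬D holds; no prefix to check → satisfied.

Holds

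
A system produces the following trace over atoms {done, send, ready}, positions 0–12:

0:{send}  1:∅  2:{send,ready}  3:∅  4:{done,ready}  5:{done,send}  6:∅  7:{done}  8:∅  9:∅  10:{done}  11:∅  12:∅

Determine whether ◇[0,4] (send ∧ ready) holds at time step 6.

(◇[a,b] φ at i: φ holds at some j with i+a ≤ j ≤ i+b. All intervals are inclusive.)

Check (send ∧ ready) at each j in [6,10]:
  j=6: false
  j=7: false
  j=8: false
  j=9: false
  j=10: false
No position in the window satisfies it → formula fails.

False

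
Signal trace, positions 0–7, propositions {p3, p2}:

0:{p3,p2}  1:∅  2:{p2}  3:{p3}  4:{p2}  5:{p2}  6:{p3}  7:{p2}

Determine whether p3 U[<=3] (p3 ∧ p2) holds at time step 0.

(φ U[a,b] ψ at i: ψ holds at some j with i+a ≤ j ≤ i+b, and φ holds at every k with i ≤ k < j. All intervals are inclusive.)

Yes

Need some j in [0,3] with (p3 ∧ p2), and p3 at every k in [0,j-1].
  j=0: (p3 ∧ p2) holds; no prefix to check → satisfied.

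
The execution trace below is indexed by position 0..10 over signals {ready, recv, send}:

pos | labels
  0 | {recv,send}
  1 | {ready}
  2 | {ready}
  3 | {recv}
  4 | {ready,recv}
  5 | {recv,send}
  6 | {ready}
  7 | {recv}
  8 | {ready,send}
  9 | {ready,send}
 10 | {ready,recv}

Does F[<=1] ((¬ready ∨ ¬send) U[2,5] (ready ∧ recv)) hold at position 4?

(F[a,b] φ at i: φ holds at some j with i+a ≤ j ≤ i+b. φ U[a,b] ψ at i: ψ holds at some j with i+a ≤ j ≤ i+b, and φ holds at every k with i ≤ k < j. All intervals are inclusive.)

Does not hold

Check ((¬ready ∨ ¬send) U[2,5] (ready ∧ recv)) at each j in [4,5]:
  j=4: fails
  j=5: fails
No position in the window satisfies it → formula fails.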